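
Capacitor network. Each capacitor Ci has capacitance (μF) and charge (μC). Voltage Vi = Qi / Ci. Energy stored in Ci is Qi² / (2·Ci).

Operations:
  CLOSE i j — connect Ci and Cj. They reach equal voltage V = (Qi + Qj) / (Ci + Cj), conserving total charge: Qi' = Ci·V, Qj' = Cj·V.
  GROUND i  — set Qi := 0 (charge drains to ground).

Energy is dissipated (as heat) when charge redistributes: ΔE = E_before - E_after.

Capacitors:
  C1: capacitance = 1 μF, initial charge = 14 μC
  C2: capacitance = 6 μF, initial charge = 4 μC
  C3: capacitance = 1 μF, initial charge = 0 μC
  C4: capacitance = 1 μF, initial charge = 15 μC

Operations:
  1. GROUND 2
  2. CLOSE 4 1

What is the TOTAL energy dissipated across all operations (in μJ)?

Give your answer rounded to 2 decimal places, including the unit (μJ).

Answer: 1.58 μJ

Derivation:
Initial: C1(1μF, Q=14μC, V=14.00V), C2(6μF, Q=4μC, V=0.67V), C3(1μF, Q=0μC, V=0.00V), C4(1μF, Q=15μC, V=15.00V)
Op 1: GROUND 2: Q2=0; energy lost=1.333
Op 2: CLOSE 4-1: Q_total=29.00, C_total=2.00, V=14.50; Q4=14.50, Q1=14.50; dissipated=0.250
Total dissipated: 1.583 μJ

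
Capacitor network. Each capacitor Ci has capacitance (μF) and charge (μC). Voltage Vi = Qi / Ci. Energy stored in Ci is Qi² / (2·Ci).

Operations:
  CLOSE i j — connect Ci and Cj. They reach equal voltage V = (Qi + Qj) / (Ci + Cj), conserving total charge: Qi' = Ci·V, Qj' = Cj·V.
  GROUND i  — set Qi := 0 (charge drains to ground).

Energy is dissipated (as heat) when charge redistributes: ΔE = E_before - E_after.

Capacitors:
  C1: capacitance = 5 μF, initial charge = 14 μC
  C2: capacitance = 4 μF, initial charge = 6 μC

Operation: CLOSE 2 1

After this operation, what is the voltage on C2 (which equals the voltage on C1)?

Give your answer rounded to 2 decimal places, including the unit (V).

Answer: 2.22 V

Derivation:
Initial: C1(5μF, Q=14μC, V=2.80V), C2(4μF, Q=6μC, V=1.50V)
Op 1: CLOSE 2-1: Q_total=20.00, C_total=9.00, V=2.22; Q2=8.89, Q1=11.11; dissipated=1.878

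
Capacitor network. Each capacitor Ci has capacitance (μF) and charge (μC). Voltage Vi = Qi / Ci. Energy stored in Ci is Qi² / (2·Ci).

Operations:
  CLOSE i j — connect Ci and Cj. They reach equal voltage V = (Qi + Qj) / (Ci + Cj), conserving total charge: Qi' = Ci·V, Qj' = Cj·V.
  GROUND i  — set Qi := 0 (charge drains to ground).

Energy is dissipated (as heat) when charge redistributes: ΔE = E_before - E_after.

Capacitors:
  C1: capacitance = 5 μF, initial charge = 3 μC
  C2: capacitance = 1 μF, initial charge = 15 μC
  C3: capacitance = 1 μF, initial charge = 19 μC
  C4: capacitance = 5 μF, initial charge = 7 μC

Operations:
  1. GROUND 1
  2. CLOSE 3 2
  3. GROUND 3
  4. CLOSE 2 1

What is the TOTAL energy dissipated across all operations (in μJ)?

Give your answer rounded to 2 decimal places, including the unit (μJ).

Answer: 269.82 μJ

Derivation:
Initial: C1(5μF, Q=3μC, V=0.60V), C2(1μF, Q=15μC, V=15.00V), C3(1μF, Q=19μC, V=19.00V), C4(5μF, Q=7μC, V=1.40V)
Op 1: GROUND 1: Q1=0; energy lost=0.900
Op 2: CLOSE 3-2: Q_total=34.00, C_total=2.00, V=17.00; Q3=17.00, Q2=17.00; dissipated=4.000
Op 3: GROUND 3: Q3=0; energy lost=144.500
Op 4: CLOSE 2-1: Q_total=17.00, C_total=6.00, V=2.83; Q2=2.83, Q1=14.17; dissipated=120.417
Total dissipated: 269.817 μJ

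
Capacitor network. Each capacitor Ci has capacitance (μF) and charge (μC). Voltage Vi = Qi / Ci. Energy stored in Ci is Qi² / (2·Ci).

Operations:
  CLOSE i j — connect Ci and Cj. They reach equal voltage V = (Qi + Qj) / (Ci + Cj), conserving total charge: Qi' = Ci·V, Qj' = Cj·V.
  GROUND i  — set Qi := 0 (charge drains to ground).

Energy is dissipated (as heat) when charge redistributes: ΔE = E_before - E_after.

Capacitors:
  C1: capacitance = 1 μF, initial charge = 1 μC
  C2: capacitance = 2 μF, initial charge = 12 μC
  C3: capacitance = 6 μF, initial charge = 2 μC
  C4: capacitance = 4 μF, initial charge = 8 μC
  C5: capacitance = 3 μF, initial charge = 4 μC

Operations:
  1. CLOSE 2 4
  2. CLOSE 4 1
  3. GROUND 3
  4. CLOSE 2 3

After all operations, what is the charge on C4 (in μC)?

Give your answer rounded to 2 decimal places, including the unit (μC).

Answer: 11.47 μC

Derivation:
Initial: C1(1μF, Q=1μC, V=1.00V), C2(2μF, Q=12μC, V=6.00V), C3(6μF, Q=2μC, V=0.33V), C4(4μF, Q=8μC, V=2.00V), C5(3μF, Q=4μC, V=1.33V)
Op 1: CLOSE 2-4: Q_total=20.00, C_total=6.00, V=3.33; Q2=6.67, Q4=13.33; dissipated=10.667
Op 2: CLOSE 4-1: Q_total=14.33, C_total=5.00, V=2.87; Q4=11.47, Q1=2.87; dissipated=2.178
Op 3: GROUND 3: Q3=0; energy lost=0.333
Op 4: CLOSE 2-3: Q_total=6.67, C_total=8.00, V=0.83; Q2=1.67, Q3=5.00; dissipated=8.333
Final charges: Q1=2.87, Q2=1.67, Q3=5.00, Q4=11.47, Q5=4.00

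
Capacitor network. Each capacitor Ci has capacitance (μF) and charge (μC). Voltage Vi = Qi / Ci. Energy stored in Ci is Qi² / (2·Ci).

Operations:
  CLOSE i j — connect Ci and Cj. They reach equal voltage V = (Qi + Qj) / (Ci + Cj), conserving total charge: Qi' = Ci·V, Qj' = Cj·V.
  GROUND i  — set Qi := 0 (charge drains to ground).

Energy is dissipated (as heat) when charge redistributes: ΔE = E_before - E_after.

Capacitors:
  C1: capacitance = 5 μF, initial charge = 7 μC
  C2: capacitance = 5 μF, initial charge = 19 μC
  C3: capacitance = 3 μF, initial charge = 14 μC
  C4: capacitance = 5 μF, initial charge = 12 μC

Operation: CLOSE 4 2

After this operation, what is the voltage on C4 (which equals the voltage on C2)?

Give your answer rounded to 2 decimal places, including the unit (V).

Initial: C1(5μF, Q=7μC, V=1.40V), C2(5μF, Q=19μC, V=3.80V), C3(3μF, Q=14μC, V=4.67V), C4(5μF, Q=12μC, V=2.40V)
Op 1: CLOSE 4-2: Q_total=31.00, C_total=10.00, V=3.10; Q4=15.50, Q2=15.50; dissipated=2.450

Answer: 3.10 V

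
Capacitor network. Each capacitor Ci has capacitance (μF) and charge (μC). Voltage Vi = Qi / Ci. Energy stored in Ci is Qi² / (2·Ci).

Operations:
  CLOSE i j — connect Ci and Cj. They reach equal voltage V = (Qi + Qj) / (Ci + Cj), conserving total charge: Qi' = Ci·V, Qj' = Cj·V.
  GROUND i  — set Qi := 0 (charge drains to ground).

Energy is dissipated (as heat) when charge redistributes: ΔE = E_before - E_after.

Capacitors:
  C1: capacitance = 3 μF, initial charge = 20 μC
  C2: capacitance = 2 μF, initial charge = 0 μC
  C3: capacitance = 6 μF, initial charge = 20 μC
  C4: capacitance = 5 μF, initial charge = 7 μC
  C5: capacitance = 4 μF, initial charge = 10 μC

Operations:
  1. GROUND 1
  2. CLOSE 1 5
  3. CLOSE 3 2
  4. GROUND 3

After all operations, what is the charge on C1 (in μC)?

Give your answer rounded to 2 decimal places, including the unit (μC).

Answer: 4.29 μC

Derivation:
Initial: C1(3μF, Q=20μC, V=6.67V), C2(2μF, Q=0μC, V=0.00V), C3(6μF, Q=20μC, V=3.33V), C4(5μF, Q=7μC, V=1.40V), C5(4μF, Q=10μC, V=2.50V)
Op 1: GROUND 1: Q1=0; energy lost=66.667
Op 2: CLOSE 1-5: Q_total=10.00, C_total=7.00, V=1.43; Q1=4.29, Q5=5.71; dissipated=5.357
Op 3: CLOSE 3-2: Q_total=20.00, C_total=8.00, V=2.50; Q3=15.00, Q2=5.00; dissipated=8.333
Op 4: GROUND 3: Q3=0; energy lost=18.750
Final charges: Q1=4.29, Q2=5.00, Q3=0.00, Q4=7.00, Q5=5.71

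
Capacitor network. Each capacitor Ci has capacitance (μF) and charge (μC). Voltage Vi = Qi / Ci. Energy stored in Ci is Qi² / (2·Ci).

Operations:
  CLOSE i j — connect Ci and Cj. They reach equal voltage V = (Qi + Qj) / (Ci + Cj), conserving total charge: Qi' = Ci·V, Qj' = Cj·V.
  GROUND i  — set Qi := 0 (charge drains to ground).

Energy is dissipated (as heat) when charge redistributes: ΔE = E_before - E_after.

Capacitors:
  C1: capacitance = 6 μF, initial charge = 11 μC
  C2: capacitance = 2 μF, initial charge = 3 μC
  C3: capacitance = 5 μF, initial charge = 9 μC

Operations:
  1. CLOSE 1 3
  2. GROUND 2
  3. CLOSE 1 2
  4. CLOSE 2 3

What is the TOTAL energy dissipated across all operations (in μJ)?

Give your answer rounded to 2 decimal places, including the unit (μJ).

Initial: C1(6μF, Q=11μC, V=1.83V), C2(2μF, Q=3μC, V=1.50V), C3(5μF, Q=9μC, V=1.80V)
Op 1: CLOSE 1-3: Q_total=20.00, C_total=11.00, V=1.82; Q1=10.91, Q3=9.09; dissipated=0.002
Op 2: GROUND 2: Q2=0; energy lost=2.250
Op 3: CLOSE 1-2: Q_total=10.91, C_total=8.00, V=1.36; Q1=8.18, Q2=2.73; dissipated=2.479
Op 4: CLOSE 2-3: Q_total=11.82, C_total=7.00, V=1.69; Q2=3.38, Q3=8.44; dissipated=0.148
Total dissipated: 4.878 μJ

Answer: 4.88 μJ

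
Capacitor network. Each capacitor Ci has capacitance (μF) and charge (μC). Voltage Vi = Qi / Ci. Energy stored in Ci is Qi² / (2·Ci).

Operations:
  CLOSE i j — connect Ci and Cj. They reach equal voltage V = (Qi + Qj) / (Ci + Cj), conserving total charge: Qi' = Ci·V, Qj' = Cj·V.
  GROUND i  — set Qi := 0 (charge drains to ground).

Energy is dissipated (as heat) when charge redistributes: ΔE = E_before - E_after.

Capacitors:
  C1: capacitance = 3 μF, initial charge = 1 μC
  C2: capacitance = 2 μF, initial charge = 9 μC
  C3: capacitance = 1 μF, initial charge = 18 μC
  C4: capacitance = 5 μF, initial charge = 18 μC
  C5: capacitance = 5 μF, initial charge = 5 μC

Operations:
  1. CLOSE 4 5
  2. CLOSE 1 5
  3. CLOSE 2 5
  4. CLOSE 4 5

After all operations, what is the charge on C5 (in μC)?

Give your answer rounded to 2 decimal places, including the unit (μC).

Answer: 11.75 μC

Derivation:
Initial: C1(3μF, Q=1μC, V=0.33V), C2(2μF, Q=9μC, V=4.50V), C3(1μF, Q=18μC, V=18.00V), C4(5μF, Q=18μC, V=3.60V), C5(5μF, Q=5μC, V=1.00V)
Op 1: CLOSE 4-5: Q_total=23.00, C_total=10.00, V=2.30; Q4=11.50, Q5=11.50; dissipated=8.450
Op 2: CLOSE 1-5: Q_total=12.50, C_total=8.00, V=1.56; Q1=4.69, Q5=7.81; dissipated=3.626
Op 3: CLOSE 2-5: Q_total=16.81, C_total=7.00, V=2.40; Q2=4.80, Q5=12.01; dissipated=6.164
Op 4: CLOSE 4-5: Q_total=23.51, C_total=10.00, V=2.35; Q4=11.75, Q5=11.75; dissipated=0.013
Final charges: Q1=4.69, Q2=4.80, Q3=18.00, Q4=11.75, Q5=11.75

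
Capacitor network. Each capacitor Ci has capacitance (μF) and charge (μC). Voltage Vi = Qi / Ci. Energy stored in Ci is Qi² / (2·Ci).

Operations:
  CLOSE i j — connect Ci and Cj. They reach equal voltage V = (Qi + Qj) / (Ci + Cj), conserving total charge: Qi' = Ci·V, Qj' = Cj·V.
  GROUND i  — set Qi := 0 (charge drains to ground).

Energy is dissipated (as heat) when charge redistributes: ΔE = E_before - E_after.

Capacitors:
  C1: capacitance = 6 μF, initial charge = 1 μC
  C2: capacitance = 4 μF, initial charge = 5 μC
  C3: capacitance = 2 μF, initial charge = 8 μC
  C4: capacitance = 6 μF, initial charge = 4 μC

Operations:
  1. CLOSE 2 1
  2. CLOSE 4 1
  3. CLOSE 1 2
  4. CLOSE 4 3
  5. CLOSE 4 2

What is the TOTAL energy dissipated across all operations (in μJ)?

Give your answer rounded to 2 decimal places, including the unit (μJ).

Initial: C1(6μF, Q=1μC, V=0.17V), C2(4μF, Q=5μC, V=1.25V), C3(2μF, Q=8μC, V=4.00V), C4(6μF, Q=4μC, V=0.67V)
Op 1: CLOSE 2-1: Q_total=6.00, C_total=10.00, V=0.60; Q2=2.40, Q1=3.60; dissipated=1.408
Op 2: CLOSE 4-1: Q_total=7.60, C_total=12.00, V=0.63; Q4=3.80, Q1=3.80; dissipated=0.007
Op 3: CLOSE 1-2: Q_total=6.20, C_total=10.00, V=0.62; Q1=3.72, Q2=2.48; dissipated=0.001
Op 4: CLOSE 4-3: Q_total=11.80, C_total=8.00, V=1.48; Q4=8.85, Q3=2.95; dissipated=8.501
Op 5: CLOSE 4-2: Q_total=11.33, C_total=10.00, V=1.13; Q4=6.80, Q2=4.53; dissipated=0.877
Total dissipated: 10.794 μJ

Answer: 10.79 μJ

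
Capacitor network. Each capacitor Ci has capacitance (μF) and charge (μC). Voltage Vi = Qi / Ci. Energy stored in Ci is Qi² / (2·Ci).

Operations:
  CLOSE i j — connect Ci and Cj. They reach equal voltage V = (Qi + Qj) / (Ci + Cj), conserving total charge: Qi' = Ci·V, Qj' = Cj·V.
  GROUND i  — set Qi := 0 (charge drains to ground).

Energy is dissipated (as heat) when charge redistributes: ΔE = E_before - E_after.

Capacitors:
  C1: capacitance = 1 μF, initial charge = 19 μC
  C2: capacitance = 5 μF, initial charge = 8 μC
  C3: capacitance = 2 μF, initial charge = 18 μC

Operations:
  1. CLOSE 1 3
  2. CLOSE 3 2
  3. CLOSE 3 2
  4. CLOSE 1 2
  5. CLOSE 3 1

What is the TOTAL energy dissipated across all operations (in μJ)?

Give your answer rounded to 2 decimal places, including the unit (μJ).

Initial: C1(1μF, Q=19μC, V=19.00V), C2(5μF, Q=8μC, V=1.60V), C3(2μF, Q=18μC, V=9.00V)
Op 1: CLOSE 1-3: Q_total=37.00, C_total=3.00, V=12.33; Q1=12.33, Q3=24.67; dissipated=33.333
Op 2: CLOSE 3-2: Q_total=32.67, C_total=7.00, V=4.67; Q3=9.33, Q2=23.33; dissipated=82.289
Op 3: CLOSE 3-2: Q_total=32.67, C_total=7.00, V=4.67; Q3=9.33, Q2=23.33; dissipated=0.000
Op 4: CLOSE 1-2: Q_total=35.67, C_total=6.00, V=5.94; Q1=5.94, Q2=29.72; dissipated=24.491
Op 5: CLOSE 3-1: Q_total=15.28, C_total=3.00, V=5.09; Q3=10.19, Q1=5.09; dissipated=0.544
Total dissipated: 140.657 μJ

Answer: 140.66 μJ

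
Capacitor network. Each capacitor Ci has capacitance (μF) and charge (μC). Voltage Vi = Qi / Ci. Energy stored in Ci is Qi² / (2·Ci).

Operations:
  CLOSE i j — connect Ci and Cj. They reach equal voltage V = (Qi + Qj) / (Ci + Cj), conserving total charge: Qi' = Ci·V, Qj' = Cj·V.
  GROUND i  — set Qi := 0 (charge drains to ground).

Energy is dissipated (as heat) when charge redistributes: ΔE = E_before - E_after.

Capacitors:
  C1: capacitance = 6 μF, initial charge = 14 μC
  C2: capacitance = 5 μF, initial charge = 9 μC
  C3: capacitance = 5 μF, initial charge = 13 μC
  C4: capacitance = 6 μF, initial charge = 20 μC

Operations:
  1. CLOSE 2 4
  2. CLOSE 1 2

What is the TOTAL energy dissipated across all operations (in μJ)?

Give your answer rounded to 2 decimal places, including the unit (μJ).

Initial: C1(6μF, Q=14μC, V=2.33V), C2(5μF, Q=9μC, V=1.80V), C3(5μF, Q=13μC, V=2.60V), C4(6μF, Q=20μC, V=3.33V)
Op 1: CLOSE 2-4: Q_total=29.00, C_total=11.00, V=2.64; Q2=13.18, Q4=15.82; dissipated=3.206
Op 2: CLOSE 1-2: Q_total=27.18, C_total=11.00, V=2.47; Q1=14.83, Q2=12.36; dissipated=0.125
Total dissipated: 3.331 μJ

Answer: 3.33 μJ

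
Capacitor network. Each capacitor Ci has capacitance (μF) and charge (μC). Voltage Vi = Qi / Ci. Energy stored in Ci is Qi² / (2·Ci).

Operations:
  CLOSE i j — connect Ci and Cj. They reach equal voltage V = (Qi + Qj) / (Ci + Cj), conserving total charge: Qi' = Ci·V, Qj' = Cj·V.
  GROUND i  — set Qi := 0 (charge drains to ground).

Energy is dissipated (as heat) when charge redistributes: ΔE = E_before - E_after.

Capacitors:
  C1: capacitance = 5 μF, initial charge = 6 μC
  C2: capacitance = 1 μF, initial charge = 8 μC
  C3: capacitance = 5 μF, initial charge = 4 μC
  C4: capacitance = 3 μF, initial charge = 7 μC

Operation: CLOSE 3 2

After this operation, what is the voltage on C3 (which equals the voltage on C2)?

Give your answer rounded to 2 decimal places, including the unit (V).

Initial: C1(5μF, Q=6μC, V=1.20V), C2(1μF, Q=8μC, V=8.00V), C3(5μF, Q=4μC, V=0.80V), C4(3μF, Q=7μC, V=2.33V)
Op 1: CLOSE 3-2: Q_total=12.00, C_total=6.00, V=2.00; Q3=10.00, Q2=2.00; dissipated=21.600

Answer: 2.00 V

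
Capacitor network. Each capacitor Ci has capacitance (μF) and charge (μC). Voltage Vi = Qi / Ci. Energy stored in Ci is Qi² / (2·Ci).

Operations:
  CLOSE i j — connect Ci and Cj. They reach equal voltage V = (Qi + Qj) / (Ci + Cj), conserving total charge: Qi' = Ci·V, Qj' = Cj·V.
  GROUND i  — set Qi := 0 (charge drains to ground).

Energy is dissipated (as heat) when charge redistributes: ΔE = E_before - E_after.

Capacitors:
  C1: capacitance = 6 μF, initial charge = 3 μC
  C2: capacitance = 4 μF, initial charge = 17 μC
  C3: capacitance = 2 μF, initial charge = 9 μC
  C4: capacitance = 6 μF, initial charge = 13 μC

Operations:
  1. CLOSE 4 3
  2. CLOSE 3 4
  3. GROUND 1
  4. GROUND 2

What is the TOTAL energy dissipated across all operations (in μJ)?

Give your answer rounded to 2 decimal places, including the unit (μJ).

Answer: 40.96 μJ

Derivation:
Initial: C1(6μF, Q=3μC, V=0.50V), C2(4μF, Q=17μC, V=4.25V), C3(2μF, Q=9μC, V=4.50V), C4(6μF, Q=13μC, V=2.17V)
Op 1: CLOSE 4-3: Q_total=22.00, C_total=8.00, V=2.75; Q4=16.50, Q3=5.50; dissipated=4.083
Op 2: CLOSE 3-4: Q_total=22.00, C_total=8.00, V=2.75; Q3=5.50, Q4=16.50; dissipated=0.000
Op 3: GROUND 1: Q1=0; energy lost=0.750
Op 4: GROUND 2: Q2=0; energy lost=36.125
Total dissipated: 40.958 μJ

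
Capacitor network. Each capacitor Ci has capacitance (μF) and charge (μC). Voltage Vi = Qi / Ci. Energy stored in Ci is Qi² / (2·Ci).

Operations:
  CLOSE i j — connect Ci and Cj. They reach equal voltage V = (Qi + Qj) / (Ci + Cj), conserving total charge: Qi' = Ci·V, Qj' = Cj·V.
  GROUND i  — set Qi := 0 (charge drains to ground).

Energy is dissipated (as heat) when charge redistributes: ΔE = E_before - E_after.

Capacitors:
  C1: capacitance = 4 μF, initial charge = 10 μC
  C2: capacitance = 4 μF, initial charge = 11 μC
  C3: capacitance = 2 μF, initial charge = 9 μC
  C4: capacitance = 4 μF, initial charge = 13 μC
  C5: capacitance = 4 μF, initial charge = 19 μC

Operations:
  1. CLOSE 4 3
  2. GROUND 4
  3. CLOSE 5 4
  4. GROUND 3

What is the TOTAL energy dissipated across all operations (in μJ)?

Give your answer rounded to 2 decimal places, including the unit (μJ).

Answer: 63.94 μJ

Derivation:
Initial: C1(4μF, Q=10μC, V=2.50V), C2(4μF, Q=11μC, V=2.75V), C3(2μF, Q=9μC, V=4.50V), C4(4μF, Q=13μC, V=3.25V), C5(4μF, Q=19μC, V=4.75V)
Op 1: CLOSE 4-3: Q_total=22.00, C_total=6.00, V=3.67; Q4=14.67, Q3=7.33; dissipated=1.042
Op 2: GROUND 4: Q4=0; energy lost=26.889
Op 3: CLOSE 5-4: Q_total=19.00, C_total=8.00, V=2.38; Q5=9.50, Q4=9.50; dissipated=22.562
Op 4: GROUND 3: Q3=0; energy lost=13.444
Total dissipated: 63.938 μJ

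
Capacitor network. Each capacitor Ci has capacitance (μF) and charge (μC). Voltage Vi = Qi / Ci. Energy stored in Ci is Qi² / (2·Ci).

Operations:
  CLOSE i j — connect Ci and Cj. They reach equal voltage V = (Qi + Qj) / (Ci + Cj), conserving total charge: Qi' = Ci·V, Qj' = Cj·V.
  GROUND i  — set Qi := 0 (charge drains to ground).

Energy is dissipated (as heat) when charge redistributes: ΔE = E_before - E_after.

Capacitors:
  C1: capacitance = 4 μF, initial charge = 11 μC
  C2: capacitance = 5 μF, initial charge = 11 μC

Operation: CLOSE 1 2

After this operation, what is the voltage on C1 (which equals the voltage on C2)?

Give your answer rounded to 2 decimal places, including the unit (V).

Answer: 2.44 V

Derivation:
Initial: C1(4μF, Q=11μC, V=2.75V), C2(5μF, Q=11μC, V=2.20V)
Op 1: CLOSE 1-2: Q_total=22.00, C_total=9.00, V=2.44; Q1=9.78, Q2=12.22; dissipated=0.336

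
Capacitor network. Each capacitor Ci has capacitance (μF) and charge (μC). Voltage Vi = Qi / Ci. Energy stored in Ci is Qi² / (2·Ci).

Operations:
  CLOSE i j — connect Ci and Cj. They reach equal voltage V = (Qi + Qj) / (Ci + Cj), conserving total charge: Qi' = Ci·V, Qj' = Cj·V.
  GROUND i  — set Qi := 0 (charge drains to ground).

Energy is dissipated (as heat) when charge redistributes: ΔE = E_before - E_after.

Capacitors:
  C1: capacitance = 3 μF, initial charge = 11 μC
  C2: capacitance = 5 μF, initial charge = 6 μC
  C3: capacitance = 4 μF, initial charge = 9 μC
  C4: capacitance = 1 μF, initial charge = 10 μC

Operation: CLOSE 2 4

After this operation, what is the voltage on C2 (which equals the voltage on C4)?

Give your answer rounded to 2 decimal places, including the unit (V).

Answer: 2.67 V

Derivation:
Initial: C1(3μF, Q=11μC, V=3.67V), C2(5μF, Q=6μC, V=1.20V), C3(4μF, Q=9μC, V=2.25V), C4(1μF, Q=10μC, V=10.00V)
Op 1: CLOSE 2-4: Q_total=16.00, C_total=6.00, V=2.67; Q2=13.33, Q4=2.67; dissipated=32.267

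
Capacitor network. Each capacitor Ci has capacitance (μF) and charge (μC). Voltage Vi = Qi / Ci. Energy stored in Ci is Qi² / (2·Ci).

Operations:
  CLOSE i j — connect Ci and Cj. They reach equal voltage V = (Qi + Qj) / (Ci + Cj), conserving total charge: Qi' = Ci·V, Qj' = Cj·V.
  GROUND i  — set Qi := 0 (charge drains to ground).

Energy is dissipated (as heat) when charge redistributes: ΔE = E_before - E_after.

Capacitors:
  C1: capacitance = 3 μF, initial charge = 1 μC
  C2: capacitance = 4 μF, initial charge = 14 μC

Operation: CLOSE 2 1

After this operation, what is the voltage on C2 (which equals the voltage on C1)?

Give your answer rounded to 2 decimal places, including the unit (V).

Answer: 2.14 V

Derivation:
Initial: C1(3μF, Q=1μC, V=0.33V), C2(4μF, Q=14μC, V=3.50V)
Op 1: CLOSE 2-1: Q_total=15.00, C_total=7.00, V=2.14; Q2=8.57, Q1=6.43; dissipated=8.595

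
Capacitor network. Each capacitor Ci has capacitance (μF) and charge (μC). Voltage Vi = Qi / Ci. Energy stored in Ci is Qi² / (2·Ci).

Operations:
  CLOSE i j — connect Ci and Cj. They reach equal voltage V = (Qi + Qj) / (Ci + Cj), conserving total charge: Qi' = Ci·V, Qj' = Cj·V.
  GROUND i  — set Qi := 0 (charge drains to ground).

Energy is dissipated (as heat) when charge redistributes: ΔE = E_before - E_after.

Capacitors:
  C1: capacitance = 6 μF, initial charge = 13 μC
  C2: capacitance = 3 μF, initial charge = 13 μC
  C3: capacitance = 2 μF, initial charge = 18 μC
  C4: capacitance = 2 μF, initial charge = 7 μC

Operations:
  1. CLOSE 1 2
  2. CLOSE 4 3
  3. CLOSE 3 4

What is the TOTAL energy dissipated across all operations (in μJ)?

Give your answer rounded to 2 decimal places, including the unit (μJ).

Answer: 19.82 μJ

Derivation:
Initial: C1(6μF, Q=13μC, V=2.17V), C2(3μF, Q=13μC, V=4.33V), C3(2μF, Q=18μC, V=9.00V), C4(2μF, Q=7μC, V=3.50V)
Op 1: CLOSE 1-2: Q_total=26.00, C_total=9.00, V=2.89; Q1=17.33, Q2=8.67; dissipated=4.694
Op 2: CLOSE 4-3: Q_total=25.00, C_total=4.00, V=6.25; Q4=12.50, Q3=12.50; dissipated=15.125
Op 3: CLOSE 3-4: Q_total=25.00, C_total=4.00, V=6.25; Q3=12.50, Q4=12.50; dissipated=0.000
Total dissipated: 19.819 μJ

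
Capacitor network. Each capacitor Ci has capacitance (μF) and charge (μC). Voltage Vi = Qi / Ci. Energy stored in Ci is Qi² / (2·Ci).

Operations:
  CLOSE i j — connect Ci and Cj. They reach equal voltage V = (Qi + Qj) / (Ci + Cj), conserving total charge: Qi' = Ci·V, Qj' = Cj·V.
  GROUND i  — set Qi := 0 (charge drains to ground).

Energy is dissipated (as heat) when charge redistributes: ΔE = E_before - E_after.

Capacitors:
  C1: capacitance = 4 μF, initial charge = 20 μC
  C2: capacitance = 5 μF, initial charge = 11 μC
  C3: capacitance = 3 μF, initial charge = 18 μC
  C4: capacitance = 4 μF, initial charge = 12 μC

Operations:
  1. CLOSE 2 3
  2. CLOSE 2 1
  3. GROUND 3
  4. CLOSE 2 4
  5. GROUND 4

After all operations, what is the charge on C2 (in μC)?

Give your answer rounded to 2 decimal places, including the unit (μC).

Initial: C1(4μF, Q=20μC, V=5.00V), C2(5μF, Q=11μC, V=2.20V), C3(3μF, Q=18μC, V=6.00V), C4(4μF, Q=12μC, V=3.00V)
Op 1: CLOSE 2-3: Q_total=29.00, C_total=8.00, V=3.62; Q2=18.12, Q3=10.88; dissipated=13.537
Op 2: CLOSE 2-1: Q_total=38.12, C_total=9.00, V=4.24; Q2=21.18, Q1=16.94; dissipated=2.101
Op 3: GROUND 3: Q3=0; energy lost=19.711
Op 4: CLOSE 2-4: Q_total=33.18, C_total=9.00, V=3.69; Q2=18.43, Q4=14.75; dissipated=1.698
Op 5: GROUND 4: Q4=0; energy lost=27.184
Final charges: Q1=16.94, Q2=18.43, Q3=0.00, Q4=0.00

Answer: 18.43 μC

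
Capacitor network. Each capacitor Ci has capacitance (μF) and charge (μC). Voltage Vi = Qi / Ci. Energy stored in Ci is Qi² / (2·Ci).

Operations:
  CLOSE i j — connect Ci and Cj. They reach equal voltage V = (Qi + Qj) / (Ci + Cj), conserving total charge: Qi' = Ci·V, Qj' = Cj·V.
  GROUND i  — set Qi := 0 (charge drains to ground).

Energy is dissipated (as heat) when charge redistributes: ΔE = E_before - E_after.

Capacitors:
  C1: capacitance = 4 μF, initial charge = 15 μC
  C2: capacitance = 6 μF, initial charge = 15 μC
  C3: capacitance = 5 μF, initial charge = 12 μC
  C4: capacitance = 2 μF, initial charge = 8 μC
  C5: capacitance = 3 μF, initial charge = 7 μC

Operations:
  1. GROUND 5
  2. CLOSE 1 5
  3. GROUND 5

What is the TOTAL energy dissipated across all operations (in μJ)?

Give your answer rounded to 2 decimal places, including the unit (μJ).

Initial: C1(4μF, Q=15μC, V=3.75V), C2(6μF, Q=15μC, V=2.50V), C3(5μF, Q=12μC, V=2.40V), C4(2μF, Q=8μC, V=4.00V), C5(3μF, Q=7μC, V=2.33V)
Op 1: GROUND 5: Q5=0; energy lost=8.167
Op 2: CLOSE 1-5: Q_total=15.00, C_total=7.00, V=2.14; Q1=8.57, Q5=6.43; dissipated=12.054
Op 3: GROUND 5: Q5=0; energy lost=6.888
Total dissipated: 27.108 μJ

Answer: 27.11 μJ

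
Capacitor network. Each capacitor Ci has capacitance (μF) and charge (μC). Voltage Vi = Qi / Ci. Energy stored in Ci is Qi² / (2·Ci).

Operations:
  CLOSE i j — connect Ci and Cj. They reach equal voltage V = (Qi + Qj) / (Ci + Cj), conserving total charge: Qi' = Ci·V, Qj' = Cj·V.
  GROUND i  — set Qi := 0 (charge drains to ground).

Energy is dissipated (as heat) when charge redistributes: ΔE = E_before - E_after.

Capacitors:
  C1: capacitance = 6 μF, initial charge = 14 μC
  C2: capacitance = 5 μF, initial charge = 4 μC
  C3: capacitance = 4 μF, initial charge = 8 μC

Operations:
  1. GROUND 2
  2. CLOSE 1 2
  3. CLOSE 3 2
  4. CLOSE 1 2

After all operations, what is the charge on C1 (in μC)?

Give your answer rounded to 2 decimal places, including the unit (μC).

Initial: C1(6μF, Q=14μC, V=2.33V), C2(5μF, Q=4μC, V=0.80V), C3(4μF, Q=8μC, V=2.00V)
Op 1: GROUND 2: Q2=0; energy lost=1.600
Op 2: CLOSE 1-2: Q_total=14.00, C_total=11.00, V=1.27; Q1=7.64, Q2=6.36; dissipated=7.424
Op 3: CLOSE 3-2: Q_total=14.36, C_total=9.00, V=1.60; Q3=6.38, Q2=7.98; dissipated=0.588
Op 4: CLOSE 1-2: Q_total=15.62, C_total=11.00, V=1.42; Q1=8.52, Q2=7.10; dissipated=0.142
Final charges: Q1=8.52, Q2=7.10, Q3=6.38

Answer: 8.52 μC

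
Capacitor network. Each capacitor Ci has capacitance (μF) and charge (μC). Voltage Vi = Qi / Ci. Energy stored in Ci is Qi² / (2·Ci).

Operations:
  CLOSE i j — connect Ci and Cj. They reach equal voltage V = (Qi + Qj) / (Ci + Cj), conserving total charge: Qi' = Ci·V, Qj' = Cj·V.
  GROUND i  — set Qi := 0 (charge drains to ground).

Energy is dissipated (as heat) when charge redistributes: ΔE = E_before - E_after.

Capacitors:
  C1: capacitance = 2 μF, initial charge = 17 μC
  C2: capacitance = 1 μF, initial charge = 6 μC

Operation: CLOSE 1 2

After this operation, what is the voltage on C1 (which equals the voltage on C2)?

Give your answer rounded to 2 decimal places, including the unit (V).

Initial: C1(2μF, Q=17μC, V=8.50V), C2(1μF, Q=6μC, V=6.00V)
Op 1: CLOSE 1-2: Q_total=23.00, C_total=3.00, V=7.67; Q1=15.33, Q2=7.67; dissipated=2.083

Answer: 7.67 V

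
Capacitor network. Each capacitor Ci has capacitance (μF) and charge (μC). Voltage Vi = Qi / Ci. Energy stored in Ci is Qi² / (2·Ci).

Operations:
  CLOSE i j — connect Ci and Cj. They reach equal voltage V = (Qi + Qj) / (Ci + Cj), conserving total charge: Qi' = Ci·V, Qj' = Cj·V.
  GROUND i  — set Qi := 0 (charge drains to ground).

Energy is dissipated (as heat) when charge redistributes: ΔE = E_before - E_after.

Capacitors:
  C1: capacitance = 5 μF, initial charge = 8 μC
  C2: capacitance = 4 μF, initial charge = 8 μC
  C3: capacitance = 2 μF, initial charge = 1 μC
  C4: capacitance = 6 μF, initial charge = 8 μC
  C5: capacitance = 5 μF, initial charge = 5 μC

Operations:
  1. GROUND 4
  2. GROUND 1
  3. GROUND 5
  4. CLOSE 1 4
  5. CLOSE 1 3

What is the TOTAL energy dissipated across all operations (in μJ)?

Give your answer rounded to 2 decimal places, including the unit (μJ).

Initial: C1(5μF, Q=8μC, V=1.60V), C2(4μF, Q=8μC, V=2.00V), C3(2μF, Q=1μC, V=0.50V), C4(6μF, Q=8μC, V=1.33V), C5(5μF, Q=5μC, V=1.00V)
Op 1: GROUND 4: Q4=0; energy lost=5.333
Op 2: GROUND 1: Q1=0; energy lost=6.400
Op 3: GROUND 5: Q5=0; energy lost=2.500
Op 4: CLOSE 1-4: Q_total=0.00, C_total=11.00, V=0.00; Q1=0.00, Q4=0.00; dissipated=0.000
Op 5: CLOSE 1-3: Q_total=1.00, C_total=7.00, V=0.14; Q1=0.71, Q3=0.29; dissipated=0.179
Total dissipated: 14.412 μJ

Answer: 14.41 μJ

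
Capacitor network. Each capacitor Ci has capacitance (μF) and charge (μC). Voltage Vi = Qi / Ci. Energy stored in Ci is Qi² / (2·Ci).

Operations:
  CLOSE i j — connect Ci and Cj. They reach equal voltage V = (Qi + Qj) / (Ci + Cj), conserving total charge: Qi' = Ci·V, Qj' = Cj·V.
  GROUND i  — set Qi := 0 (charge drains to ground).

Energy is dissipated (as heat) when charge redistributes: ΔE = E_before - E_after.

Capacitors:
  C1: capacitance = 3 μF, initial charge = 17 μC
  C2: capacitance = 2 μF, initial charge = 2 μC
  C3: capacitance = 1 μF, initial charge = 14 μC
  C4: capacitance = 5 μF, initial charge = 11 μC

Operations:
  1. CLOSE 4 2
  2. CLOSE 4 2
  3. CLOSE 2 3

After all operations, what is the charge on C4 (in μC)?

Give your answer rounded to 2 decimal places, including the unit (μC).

Answer: 9.29 μC

Derivation:
Initial: C1(3μF, Q=17μC, V=5.67V), C2(2μF, Q=2μC, V=1.00V), C3(1μF, Q=14μC, V=14.00V), C4(5μF, Q=11μC, V=2.20V)
Op 1: CLOSE 4-2: Q_total=13.00, C_total=7.00, V=1.86; Q4=9.29, Q2=3.71; dissipated=1.029
Op 2: CLOSE 4-2: Q_total=13.00, C_total=7.00, V=1.86; Q4=9.29, Q2=3.71; dissipated=0.000
Op 3: CLOSE 2-3: Q_total=17.71, C_total=3.00, V=5.90; Q2=11.81, Q3=5.90; dissipated=49.150
Final charges: Q1=17.00, Q2=11.81, Q3=5.90, Q4=9.29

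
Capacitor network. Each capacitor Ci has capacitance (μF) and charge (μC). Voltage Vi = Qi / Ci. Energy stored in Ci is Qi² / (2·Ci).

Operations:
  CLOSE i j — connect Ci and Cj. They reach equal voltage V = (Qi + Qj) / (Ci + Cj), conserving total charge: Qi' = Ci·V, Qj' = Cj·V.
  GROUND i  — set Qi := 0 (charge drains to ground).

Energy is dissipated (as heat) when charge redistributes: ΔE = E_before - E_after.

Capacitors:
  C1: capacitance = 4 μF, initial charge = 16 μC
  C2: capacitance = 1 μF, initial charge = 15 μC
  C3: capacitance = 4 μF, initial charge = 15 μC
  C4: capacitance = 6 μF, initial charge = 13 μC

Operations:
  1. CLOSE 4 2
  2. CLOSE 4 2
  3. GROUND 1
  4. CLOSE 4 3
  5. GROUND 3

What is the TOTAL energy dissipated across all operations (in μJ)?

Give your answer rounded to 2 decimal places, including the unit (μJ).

Initial: C1(4μF, Q=16μC, V=4.00V), C2(1μF, Q=15μC, V=15.00V), C3(4μF, Q=15μC, V=3.75V), C4(6μF, Q=13μC, V=2.17V)
Op 1: CLOSE 4-2: Q_total=28.00, C_total=7.00, V=4.00; Q4=24.00, Q2=4.00; dissipated=70.583
Op 2: CLOSE 4-2: Q_total=28.00, C_total=7.00, V=4.00; Q4=24.00, Q2=4.00; dissipated=0.000
Op 3: GROUND 1: Q1=0; energy lost=32.000
Op 4: CLOSE 4-3: Q_total=39.00, C_total=10.00, V=3.90; Q4=23.40, Q3=15.60; dissipated=0.075
Op 5: GROUND 3: Q3=0; energy lost=30.420
Total dissipated: 133.078 μJ

Answer: 133.08 μJ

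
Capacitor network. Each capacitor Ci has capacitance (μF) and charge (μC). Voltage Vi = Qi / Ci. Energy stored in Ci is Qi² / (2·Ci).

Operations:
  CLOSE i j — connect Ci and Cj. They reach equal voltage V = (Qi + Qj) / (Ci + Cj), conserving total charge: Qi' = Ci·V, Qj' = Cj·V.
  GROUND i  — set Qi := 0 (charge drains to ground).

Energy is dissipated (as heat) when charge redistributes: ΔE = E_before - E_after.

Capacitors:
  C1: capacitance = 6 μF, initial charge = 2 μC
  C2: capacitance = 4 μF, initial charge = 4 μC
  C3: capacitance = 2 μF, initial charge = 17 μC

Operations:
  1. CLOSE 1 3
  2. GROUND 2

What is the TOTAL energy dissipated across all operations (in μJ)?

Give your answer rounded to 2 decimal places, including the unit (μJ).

Answer: 52.02 μJ

Derivation:
Initial: C1(6μF, Q=2μC, V=0.33V), C2(4μF, Q=4μC, V=1.00V), C3(2μF, Q=17μC, V=8.50V)
Op 1: CLOSE 1-3: Q_total=19.00, C_total=8.00, V=2.38; Q1=14.25, Q3=4.75; dissipated=50.021
Op 2: GROUND 2: Q2=0; energy lost=2.000
Total dissipated: 52.021 μJ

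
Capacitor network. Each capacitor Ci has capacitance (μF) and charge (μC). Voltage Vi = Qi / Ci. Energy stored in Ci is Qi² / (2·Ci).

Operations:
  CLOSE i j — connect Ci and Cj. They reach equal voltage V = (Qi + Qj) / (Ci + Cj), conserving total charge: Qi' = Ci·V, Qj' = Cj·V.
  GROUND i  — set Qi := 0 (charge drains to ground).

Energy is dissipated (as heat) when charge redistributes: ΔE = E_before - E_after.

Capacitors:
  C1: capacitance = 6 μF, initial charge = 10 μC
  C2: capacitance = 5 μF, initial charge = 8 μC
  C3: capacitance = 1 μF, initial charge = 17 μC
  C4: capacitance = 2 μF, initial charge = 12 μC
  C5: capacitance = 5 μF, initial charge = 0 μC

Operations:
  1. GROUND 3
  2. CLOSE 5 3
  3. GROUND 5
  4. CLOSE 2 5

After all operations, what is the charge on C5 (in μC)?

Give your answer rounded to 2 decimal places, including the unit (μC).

Initial: C1(6μF, Q=10μC, V=1.67V), C2(5μF, Q=8μC, V=1.60V), C3(1μF, Q=17μC, V=17.00V), C4(2μF, Q=12μC, V=6.00V), C5(5μF, Q=0μC, V=0.00V)
Op 1: GROUND 3: Q3=0; energy lost=144.500
Op 2: CLOSE 5-3: Q_total=0.00, C_total=6.00, V=0.00; Q5=0.00, Q3=0.00; dissipated=0.000
Op 3: GROUND 5: Q5=0; energy lost=0.000
Op 4: CLOSE 2-5: Q_total=8.00, C_total=10.00, V=0.80; Q2=4.00, Q5=4.00; dissipated=3.200
Final charges: Q1=10.00, Q2=4.00, Q3=0.00, Q4=12.00, Q5=4.00

Answer: 4.00 μC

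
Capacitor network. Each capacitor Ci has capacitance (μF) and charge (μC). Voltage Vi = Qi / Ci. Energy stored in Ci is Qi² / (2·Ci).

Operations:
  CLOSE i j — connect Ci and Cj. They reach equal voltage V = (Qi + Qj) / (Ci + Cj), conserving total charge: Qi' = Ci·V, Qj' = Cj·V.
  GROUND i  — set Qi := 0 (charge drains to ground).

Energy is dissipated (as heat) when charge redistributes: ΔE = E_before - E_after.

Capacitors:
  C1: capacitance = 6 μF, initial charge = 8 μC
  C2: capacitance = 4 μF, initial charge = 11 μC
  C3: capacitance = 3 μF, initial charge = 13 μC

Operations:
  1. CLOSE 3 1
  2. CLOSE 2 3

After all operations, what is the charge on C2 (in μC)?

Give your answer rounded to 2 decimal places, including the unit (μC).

Initial: C1(6μF, Q=8μC, V=1.33V), C2(4μF, Q=11μC, V=2.75V), C3(3μF, Q=13μC, V=4.33V)
Op 1: CLOSE 3-1: Q_total=21.00, C_total=9.00, V=2.33; Q3=7.00, Q1=14.00; dissipated=9.000
Op 2: CLOSE 2-3: Q_total=18.00, C_total=7.00, V=2.57; Q2=10.29, Q3=7.71; dissipated=0.149
Final charges: Q1=14.00, Q2=10.29, Q3=7.71

Answer: 10.29 μC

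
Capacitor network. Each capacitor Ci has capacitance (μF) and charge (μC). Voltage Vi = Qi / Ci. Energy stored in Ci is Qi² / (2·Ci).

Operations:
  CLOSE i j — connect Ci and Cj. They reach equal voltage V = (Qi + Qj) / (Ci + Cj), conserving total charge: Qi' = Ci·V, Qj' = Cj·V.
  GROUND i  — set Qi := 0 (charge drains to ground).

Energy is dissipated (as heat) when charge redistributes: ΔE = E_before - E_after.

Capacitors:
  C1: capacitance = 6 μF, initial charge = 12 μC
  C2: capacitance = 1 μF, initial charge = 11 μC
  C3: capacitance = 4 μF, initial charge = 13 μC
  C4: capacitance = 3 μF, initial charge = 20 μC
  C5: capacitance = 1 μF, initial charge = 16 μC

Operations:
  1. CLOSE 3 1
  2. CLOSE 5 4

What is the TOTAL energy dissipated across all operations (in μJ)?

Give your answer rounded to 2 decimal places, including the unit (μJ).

Answer: 34.54 μJ

Derivation:
Initial: C1(6μF, Q=12μC, V=2.00V), C2(1μF, Q=11μC, V=11.00V), C3(4μF, Q=13μC, V=3.25V), C4(3μF, Q=20μC, V=6.67V), C5(1μF, Q=16μC, V=16.00V)
Op 1: CLOSE 3-1: Q_total=25.00, C_total=10.00, V=2.50; Q3=10.00, Q1=15.00; dissipated=1.875
Op 2: CLOSE 5-4: Q_total=36.00, C_total=4.00, V=9.00; Q5=9.00, Q4=27.00; dissipated=32.667
Total dissipated: 34.542 μJ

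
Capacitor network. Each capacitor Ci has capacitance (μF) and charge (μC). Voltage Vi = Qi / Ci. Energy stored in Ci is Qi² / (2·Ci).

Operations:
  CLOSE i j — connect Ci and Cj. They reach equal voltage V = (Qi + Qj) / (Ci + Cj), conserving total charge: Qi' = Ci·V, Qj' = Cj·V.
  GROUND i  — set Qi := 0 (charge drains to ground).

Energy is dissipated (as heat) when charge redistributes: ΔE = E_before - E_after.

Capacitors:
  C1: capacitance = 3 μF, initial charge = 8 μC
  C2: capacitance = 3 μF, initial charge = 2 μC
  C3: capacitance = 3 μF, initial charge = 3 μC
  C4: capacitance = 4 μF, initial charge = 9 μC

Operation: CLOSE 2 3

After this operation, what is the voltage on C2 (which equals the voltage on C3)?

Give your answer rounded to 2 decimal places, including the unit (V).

Initial: C1(3μF, Q=8μC, V=2.67V), C2(3μF, Q=2μC, V=0.67V), C3(3μF, Q=3μC, V=1.00V), C4(4μF, Q=9μC, V=2.25V)
Op 1: CLOSE 2-3: Q_total=5.00, C_total=6.00, V=0.83; Q2=2.50, Q3=2.50; dissipated=0.083

Answer: 0.83 V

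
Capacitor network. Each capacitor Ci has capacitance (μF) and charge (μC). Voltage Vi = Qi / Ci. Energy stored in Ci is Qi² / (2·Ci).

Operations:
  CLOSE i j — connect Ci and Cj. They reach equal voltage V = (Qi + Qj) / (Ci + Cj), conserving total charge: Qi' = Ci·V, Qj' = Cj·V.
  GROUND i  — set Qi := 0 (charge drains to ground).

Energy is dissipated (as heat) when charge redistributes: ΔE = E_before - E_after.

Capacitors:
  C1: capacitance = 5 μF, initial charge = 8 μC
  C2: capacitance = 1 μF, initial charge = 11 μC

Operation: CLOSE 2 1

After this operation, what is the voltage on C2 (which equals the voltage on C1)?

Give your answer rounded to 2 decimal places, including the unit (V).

Answer: 3.17 V

Derivation:
Initial: C1(5μF, Q=8μC, V=1.60V), C2(1μF, Q=11μC, V=11.00V)
Op 1: CLOSE 2-1: Q_total=19.00, C_total=6.00, V=3.17; Q2=3.17, Q1=15.83; dissipated=36.817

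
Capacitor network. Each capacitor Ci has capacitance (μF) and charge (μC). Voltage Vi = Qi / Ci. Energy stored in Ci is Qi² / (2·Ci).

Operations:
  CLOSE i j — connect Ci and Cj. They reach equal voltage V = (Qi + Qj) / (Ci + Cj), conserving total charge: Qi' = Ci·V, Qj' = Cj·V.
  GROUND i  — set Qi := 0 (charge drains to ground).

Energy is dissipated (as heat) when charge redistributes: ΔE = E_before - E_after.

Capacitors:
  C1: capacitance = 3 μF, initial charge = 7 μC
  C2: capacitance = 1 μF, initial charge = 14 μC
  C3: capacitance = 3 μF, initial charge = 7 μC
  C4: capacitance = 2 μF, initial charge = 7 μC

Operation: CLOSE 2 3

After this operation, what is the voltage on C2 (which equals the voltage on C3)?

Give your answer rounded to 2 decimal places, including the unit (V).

Initial: C1(3μF, Q=7μC, V=2.33V), C2(1μF, Q=14μC, V=14.00V), C3(3μF, Q=7μC, V=2.33V), C4(2μF, Q=7μC, V=3.50V)
Op 1: CLOSE 2-3: Q_total=21.00, C_total=4.00, V=5.25; Q2=5.25, Q3=15.75; dissipated=51.042

Answer: 5.25 V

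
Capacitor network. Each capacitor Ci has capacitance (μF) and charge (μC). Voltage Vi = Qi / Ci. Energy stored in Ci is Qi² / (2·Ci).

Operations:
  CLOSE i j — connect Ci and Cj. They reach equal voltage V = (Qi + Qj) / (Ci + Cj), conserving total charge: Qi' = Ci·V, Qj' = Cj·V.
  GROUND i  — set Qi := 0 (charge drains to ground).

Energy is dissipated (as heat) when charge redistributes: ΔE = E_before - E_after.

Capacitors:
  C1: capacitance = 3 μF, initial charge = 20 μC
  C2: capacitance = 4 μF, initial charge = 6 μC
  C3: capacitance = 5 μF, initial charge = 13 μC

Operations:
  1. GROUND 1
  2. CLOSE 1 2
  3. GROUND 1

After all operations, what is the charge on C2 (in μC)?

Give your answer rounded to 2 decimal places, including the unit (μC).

Answer: 3.43 μC

Derivation:
Initial: C1(3μF, Q=20μC, V=6.67V), C2(4μF, Q=6μC, V=1.50V), C3(5μF, Q=13μC, V=2.60V)
Op 1: GROUND 1: Q1=0; energy lost=66.667
Op 2: CLOSE 1-2: Q_total=6.00, C_total=7.00, V=0.86; Q1=2.57, Q2=3.43; dissipated=1.929
Op 3: GROUND 1: Q1=0; energy lost=1.102
Final charges: Q1=0.00, Q2=3.43, Q3=13.00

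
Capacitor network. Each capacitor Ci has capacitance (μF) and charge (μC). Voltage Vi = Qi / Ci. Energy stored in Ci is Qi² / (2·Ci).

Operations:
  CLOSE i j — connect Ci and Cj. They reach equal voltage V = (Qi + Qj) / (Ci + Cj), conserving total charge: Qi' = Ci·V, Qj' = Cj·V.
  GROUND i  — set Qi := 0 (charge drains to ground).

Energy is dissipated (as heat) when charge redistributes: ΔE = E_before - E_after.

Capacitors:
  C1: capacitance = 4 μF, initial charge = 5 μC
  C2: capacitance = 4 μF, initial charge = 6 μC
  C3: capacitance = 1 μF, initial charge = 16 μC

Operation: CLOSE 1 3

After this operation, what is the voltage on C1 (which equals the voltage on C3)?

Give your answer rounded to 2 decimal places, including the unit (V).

Answer: 4.20 V

Derivation:
Initial: C1(4μF, Q=5μC, V=1.25V), C2(4μF, Q=6μC, V=1.50V), C3(1μF, Q=16μC, V=16.00V)
Op 1: CLOSE 1-3: Q_total=21.00, C_total=5.00, V=4.20; Q1=16.80, Q3=4.20; dissipated=87.025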